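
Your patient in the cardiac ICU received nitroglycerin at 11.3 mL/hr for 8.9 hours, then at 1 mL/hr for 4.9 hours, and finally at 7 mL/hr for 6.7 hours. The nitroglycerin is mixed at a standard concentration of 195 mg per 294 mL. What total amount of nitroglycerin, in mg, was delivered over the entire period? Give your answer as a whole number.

101 mg

Concentration = 195 mg ÷ 294 mL = 0.6632653 mg/mL
Stage 1: 11.3 mL/hr × 8.9 hr = 100.57 mL → 100.57 mL × 0.6632653 mg/mL = 66.70459 mg
Stage 2: 1 mL/hr × 4.9 hr = 4.9 mL → 4.9 mL × 0.6632653 mg/mL = 3.25 mg
Stage 3: 7 mL/hr × 6.7 hr = 46.9 mL → 46.9 mL × 0.6632653 mg/mL = 31.10714 mg
Total = 66.70459 + 3.25 + 31.10714 = 101.0617 mg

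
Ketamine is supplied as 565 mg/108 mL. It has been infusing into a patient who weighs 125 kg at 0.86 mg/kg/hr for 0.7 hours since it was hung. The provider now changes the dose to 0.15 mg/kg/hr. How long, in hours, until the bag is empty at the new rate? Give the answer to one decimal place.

Initial rate:
Dose = 0.86 mg/kg/hr × 125 kg = 107.5 mg/hr
Concentration = 565 mg ÷ 108 mL = 5.231481 mg/mL
Rate = 107.5 mg/hr ÷ 5.231481 mg/mL = 20.54867 mL/hr
Volume infused so far = 20.54867 mL/hr × 0.7 hr = 14.38407 mL
Volume remaining = 108 − 14.38407 = 93.61593 mL
New rate:
Dose = 0.15 mg/kg/hr × 125 kg = 18.75 mg/hr
Rate = 18.75 mg/hr ÷ 5.231481 mg/mL = 3.584071 mL/hr
Time remaining = 93.61593 mL ÷ 3.584071 mL/hr = 26.12 hr

26.1 hours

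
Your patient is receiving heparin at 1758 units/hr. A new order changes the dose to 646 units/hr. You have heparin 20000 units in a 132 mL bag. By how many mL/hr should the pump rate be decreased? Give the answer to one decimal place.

At the current dose:
Concentration = 20000 units ÷ 132 mL = 151.5152 units/mL
Rate = 1758 units/hr ÷ 151.5152 units/mL = 11.6028 mL/hr
At the new dose:
Rate = 646 units/hr ÷ 151.5152 units/mL = 4.2636 mL/hr
Change = 4.2636 − 11.6028 = -7.3392 mL/hr → 7.3392 mL/hr decrease

7.3 mL/hr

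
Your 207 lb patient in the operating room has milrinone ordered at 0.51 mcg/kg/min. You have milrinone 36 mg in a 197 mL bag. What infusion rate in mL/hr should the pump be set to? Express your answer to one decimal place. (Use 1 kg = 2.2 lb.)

Weight = 207 lb ÷ 2.2 lb/kg = 94.09091 kg
Dose = 0.51 mcg/kg/min × 94.09091 kg = 47.98636 mcg/min
47.98636 mcg/min × 60 min/hr = 2879.182 mcg/hr
Concentration = 36 mg ÷ 197 mL = 0.1827411 mg/mL = 182.7411 mcg/mL
Rate = 2879.182 mcg/hr ÷ 182.7411 mcg/mL = 15.75552 mL/hr

15.8 mL/hr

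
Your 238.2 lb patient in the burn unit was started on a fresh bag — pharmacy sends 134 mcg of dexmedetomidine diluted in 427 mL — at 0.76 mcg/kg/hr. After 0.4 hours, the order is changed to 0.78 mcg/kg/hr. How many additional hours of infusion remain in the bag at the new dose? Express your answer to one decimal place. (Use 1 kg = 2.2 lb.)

1.2 hours

Initial rate:
Weight = 238.2 lb ÷ 2.2 lb/kg = 108.2727 kg
Dose = 0.76 mcg/kg/hr × 108.2727 kg = 82.28727 mcg/hr
Concentration = 134 mcg ÷ 427 mL = 0.3138173 mcg/mL
Rate = 82.28727 mcg/hr ÷ 0.3138173 mcg/mL = 262.2139 mL/hr
Volume infused so far = 262.2139 mL/hr × 0.4 hr = 104.8856 mL
Volume remaining = 427 − 104.8856 = 322.1144 mL
New rate:
Dose = 0.78 mcg/kg/hr × 108.2727 kg = 84.45273 mcg/hr
Rate = 84.45273 mcg/hr ÷ 0.3138173 mcg/mL = 269.1143 mL/hr
Time remaining = 322.1144 mL ÷ 269.1143 mL/hr = 1.196943 hr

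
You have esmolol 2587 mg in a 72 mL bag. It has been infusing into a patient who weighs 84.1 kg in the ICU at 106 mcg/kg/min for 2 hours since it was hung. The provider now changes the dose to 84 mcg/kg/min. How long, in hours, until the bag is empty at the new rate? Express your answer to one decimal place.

Initial rate:
Dose = 106 mcg/kg/min × 84.1 kg = 8914.6 mcg/min
8914.6 mcg/min × 60 min/hr = 534876 mcg/hr
Concentration = 2587 mg ÷ 72 mL = 35.93056 mg/mL = 35930.56 mcg/mL
Rate = 534876 mcg/hr ÷ 35930.56 mcg/mL = 14.88638 mL/hr
Volume infused so far = 14.88638 mL/hr × 2 hr = 29.77277 mL
Volume remaining = 72 − 29.77277 = 42.22723 mL
New rate:
Dose = 84 mcg/kg/min × 84.1 kg = 7064.4 mcg/min
7064.4 mcg/min × 60 min/hr = 423864 mcg/hr
Rate = 423864 mcg/hr ÷ 35930.56 mcg/mL = 11.79676 mL/hr
Time remaining = 42.22723 mL ÷ 11.79676 mL/hr = 3.579563 hr

3.6 hours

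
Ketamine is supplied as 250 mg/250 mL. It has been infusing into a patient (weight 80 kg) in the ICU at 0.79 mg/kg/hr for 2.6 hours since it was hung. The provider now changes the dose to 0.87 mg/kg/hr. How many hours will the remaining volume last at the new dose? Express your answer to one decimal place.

Initial rate:
Dose = 0.79 mg/kg/hr × 80 kg = 63.2 mg/hr
Concentration = 250 mg ÷ 250 mL = 1 mg/mL
Rate = 63.2 mg/hr ÷ 1 mg/mL = 63.2 mL/hr
Volume infused so far = 63.2 mL/hr × 2.6 hr = 164.32 mL
Volume remaining = 250 − 164.32 = 85.68 mL
New rate:
Dose = 0.87 mg/kg/hr × 80 kg = 69.6 mg/hr
Rate = 69.6 mg/hr ÷ 1 mg/mL = 69.6 mL/hr
Time remaining = 85.68 mL ÷ 69.6 mL/hr = 1.231034 hr

1.2 hours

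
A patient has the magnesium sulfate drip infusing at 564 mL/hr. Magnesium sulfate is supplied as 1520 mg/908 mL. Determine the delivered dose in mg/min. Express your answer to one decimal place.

15.7 mg/min

Concentration = 1520 mg ÷ 908 mL = 1.674009 mg/mL
Drug rate = 564 mL/hr × 1.674009 mg/mL = 944.141 mg/hr
944.141 mg/hr ÷ 60 min/hr = 15.73568 mg/min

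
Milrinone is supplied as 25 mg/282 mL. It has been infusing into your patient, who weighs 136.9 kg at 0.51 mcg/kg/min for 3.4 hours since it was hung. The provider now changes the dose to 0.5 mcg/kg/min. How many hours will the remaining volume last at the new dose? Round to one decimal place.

2.6 hours

Initial rate:
Dose = 0.51 mcg/kg/min × 136.9 kg = 69.819 mcg/min
69.819 mcg/min × 60 min/hr = 4189.14 mcg/hr
Concentration = 25 mg ÷ 282 mL = 0.08865248 mg/mL = 88.65248 mcg/mL
Rate = 4189.14 mcg/hr ÷ 88.65248 mcg/mL = 47.2535 mL/hr
Volume infused so far = 47.2535 mL/hr × 3.4 hr = 160.6619 mL
Volume remaining = 282 − 160.6619 = 121.3381 mL
New rate:
Dose = 0.5 mcg/kg/min × 136.9 kg = 68.45 mcg/min
68.45 mcg/min × 60 min/hr = 4107 mcg/hr
Rate = 4107 mcg/hr ÷ 88.65248 mcg/mL = 46.32696 mL/hr
Time remaining = 121.3381 mL ÷ 46.32696 mL/hr = 2.619168 hr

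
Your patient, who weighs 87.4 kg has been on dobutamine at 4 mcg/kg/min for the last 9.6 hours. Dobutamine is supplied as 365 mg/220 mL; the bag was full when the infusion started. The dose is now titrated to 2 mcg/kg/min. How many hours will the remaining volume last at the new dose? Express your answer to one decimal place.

15.6 hours

Initial rate:
Dose = 4 mcg/kg/min × 87.4 kg = 349.6 mcg/min
349.6 mcg/min × 60 min/hr = 20976 mcg/hr
Concentration = 365 mg ÷ 220 mL = 1.659091 mg/mL = 1659.091 mcg/mL
Rate = 20976 mcg/hr ÷ 1659.091 mcg/mL = 12.64307 mL/hr
Volume infused so far = 12.64307 mL/hr × 9.6 hr = 121.3735 mL
Volume remaining = 220 − 121.3735 = 98.62654 mL
New rate:
Dose = 2 mcg/kg/min × 87.4 kg = 174.8 mcg/min
174.8 mcg/min × 60 min/hr = 10488 mcg/hr
Rate = 10488 mcg/hr ÷ 1659.091 mcg/mL = 6.321534 mL/hr
Time remaining = 98.62654 mL ÷ 6.321534 mL/hr = 15.60168 hr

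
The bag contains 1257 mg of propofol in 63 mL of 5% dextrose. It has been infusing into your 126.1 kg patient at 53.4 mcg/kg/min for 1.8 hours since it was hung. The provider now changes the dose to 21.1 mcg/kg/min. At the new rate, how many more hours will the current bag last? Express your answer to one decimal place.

3.3 hours

Initial rate:
Dose = 53.4 mcg/kg/min × 126.1 kg = 6733.74 mcg/min
6733.74 mcg/min × 60 min/hr = 404024.4 mcg/hr
Concentration = 1257 mg ÷ 63 mL = 19.95238 mg/mL = 19952.38 mcg/mL
Rate = 404024.4 mcg/hr ÷ 19952.38 mcg/mL = 20.24943 mL/hr
Volume infused so far = 20.24943 mL/hr × 1.8 hr = 36.44898 mL
Volume remaining = 63 − 36.44898 = 26.55102 mL
New rate:
Dose = 21.1 mcg/kg/min × 126.1 kg = 2660.71 mcg/min
2660.71 mcg/min × 60 min/hr = 159642.6 mcg/hr
Rate = 159642.6 mcg/hr ÷ 19952.38 mcg/mL = 8.00118 mL/hr
Time remaining = 26.55102 mL ÷ 8.00118 mL/hr = 3.318388 hr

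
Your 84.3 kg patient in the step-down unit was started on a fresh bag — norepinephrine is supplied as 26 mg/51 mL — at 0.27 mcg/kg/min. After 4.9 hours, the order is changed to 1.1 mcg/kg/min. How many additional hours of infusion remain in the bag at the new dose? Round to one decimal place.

Initial rate:
Dose = 0.27 mcg/kg/min × 84.3 kg = 22.761 mcg/min
22.761 mcg/min × 60 min/hr = 1365.66 mcg/hr
Concentration = 26 mg ÷ 51 mL = 0.5098039 mg/mL = 509.8039 mcg/mL
Rate = 1365.66 mcg/hr ÷ 509.8039 mcg/mL = 2.678795 mL/hr
Volume infused so far = 2.678795 mL/hr × 4.9 hr = 13.12609 mL
Volume remaining = 51 − 13.12609 = 37.87391 mL
New rate:
Dose = 1.1 mcg/kg/min × 84.3 kg = 92.73 mcg/min
92.73 mcg/min × 60 min/hr = 5563.8 mcg/hr
Rate = 5563.8 mcg/hr ÷ 509.8039 mcg/mL = 10.91361 mL/hr
Time remaining = 37.87391 mL ÷ 10.91361 mL/hr = 3.470338 hr

3.5 hours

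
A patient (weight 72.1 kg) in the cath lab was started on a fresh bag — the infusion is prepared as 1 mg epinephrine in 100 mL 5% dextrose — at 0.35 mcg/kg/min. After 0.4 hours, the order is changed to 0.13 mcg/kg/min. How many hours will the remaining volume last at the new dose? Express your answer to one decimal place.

0.7 hours

Initial rate:
Dose = 0.35 mcg/kg/min × 72.1 kg = 25.235 mcg/min
25.235 mcg/min × 60 min/hr = 1514.1 mcg/hr
Concentration = 1 mg ÷ 100 mL = 0.01 mg/mL = 10 mcg/mL
Rate = 1514.1 mcg/hr ÷ 10 mcg/mL = 151.41 mL/hr
Volume infused so far = 151.41 mL/hr × 0.4 hr = 60.564 mL
Volume remaining = 100 − 60.564 = 39.436 mL
New rate:
Dose = 0.13 mcg/kg/min × 72.1 kg = 9.373 mcg/min
9.373 mcg/min × 60 min/hr = 562.38 mcg/hr
Rate = 562.38 mcg/hr ÷ 10 mcg/mL = 56.238 mL/hr
Time remaining = 39.436 mL ÷ 56.238 mL/hr = 0.701234 hr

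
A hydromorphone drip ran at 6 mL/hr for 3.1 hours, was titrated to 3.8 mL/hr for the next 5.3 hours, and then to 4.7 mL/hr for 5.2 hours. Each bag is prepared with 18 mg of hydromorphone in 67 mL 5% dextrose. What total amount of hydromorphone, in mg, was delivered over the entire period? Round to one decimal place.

Concentration = 18 mg ÷ 67 mL = 0.2686567 mg/mL
Stage 1: 6 mL/hr × 3.1 hr = 18.6 mL → 18.6 mL × 0.2686567 mg/mL = 4.997015 mg
Stage 2: 3.8 mL/hr × 5.3 hr = 20.14 mL → 20.14 mL × 0.2686567 mg/mL = 5.410746 mg
Stage 3: 4.7 mL/hr × 5.2 hr = 24.44 mL → 24.44 mL × 0.2686567 mg/mL = 6.56597 mg
Total = 4.997015 + 5.410746 + 6.56597 = 16.97373 mg

17.0 mg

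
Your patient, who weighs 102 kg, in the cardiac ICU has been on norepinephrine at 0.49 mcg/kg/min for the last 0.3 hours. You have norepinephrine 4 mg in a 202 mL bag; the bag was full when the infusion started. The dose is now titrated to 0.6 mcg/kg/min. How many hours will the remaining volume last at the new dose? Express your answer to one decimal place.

0.8 hours

Initial rate:
Dose = 0.49 mcg/kg/min × 102 kg = 49.98 mcg/min
49.98 mcg/min × 60 min/hr = 2998.8 mcg/hr
Concentration = 4 mg ÷ 202 mL = 0.01980198 mg/mL = 19.80198 mcg/mL
Rate = 2998.8 mcg/hr ÷ 19.80198 mcg/mL = 151.4394 mL/hr
Volume infused so far = 151.4394 mL/hr × 0.3 hr = 45.43182 mL
Volume remaining = 202 − 45.43182 = 156.5682 mL
New rate:
Dose = 0.6 mcg/kg/min × 102 kg = 61.2 mcg/min
61.2 mcg/min × 60 min/hr = 3672 mcg/hr
Rate = 3672 mcg/hr ÷ 19.80198 mcg/mL = 185.436 mL/hr
Time remaining = 156.5682 mL ÷ 185.436 mL/hr = 0.8443246 hr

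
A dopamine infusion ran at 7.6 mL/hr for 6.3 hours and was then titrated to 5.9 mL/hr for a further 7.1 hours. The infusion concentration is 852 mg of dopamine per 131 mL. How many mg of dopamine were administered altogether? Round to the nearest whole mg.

584 mg

Concentration = 852 mg ÷ 131 mL = 6.503817 mg/mL
Stage 1: 7.6 mL/hr × 6.3 hr = 47.88 mL → 47.88 mL × 6.503817 mg/mL = 311.4027 mg
Stage 2: 5.9 mL/hr × 7.1 hr = 41.89 mL → 41.89 mL × 6.503817 mg/mL = 272.4449 mg
Total = 311.4027 + 272.4449 = 583.8476 mg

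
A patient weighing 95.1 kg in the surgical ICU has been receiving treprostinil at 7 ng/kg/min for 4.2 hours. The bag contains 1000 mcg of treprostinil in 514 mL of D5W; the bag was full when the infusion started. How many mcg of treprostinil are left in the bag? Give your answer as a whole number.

832 mcg

Dose = 7 ng/kg/min × 95.1 kg = 665.7 ng/min
665.7 ng/min × 60 min/hr = 39942 ng/hr
Concentration = 1000 mcg ÷ 514 mL = 1.945525 mcg/mL = 1945.525 ng/mL
Rate = 39942 ng/hr ÷ 1945.525 ng/mL = 20.53019 mL/hr
Volume infused = 20.53019 mL/hr × 4.2 hr = 86.22679 mL
Volume remaining = 514 − 86.22679 = 427.7732 mL
Drug remaining = 427.7732 mL × 1945.525 ng/mL = 832243.6 ng = 832.2436 mcg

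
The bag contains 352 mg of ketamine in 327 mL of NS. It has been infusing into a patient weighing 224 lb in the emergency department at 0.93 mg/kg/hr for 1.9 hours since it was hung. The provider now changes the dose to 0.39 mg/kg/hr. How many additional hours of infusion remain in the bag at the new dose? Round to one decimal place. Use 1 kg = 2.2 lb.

4.3 hours

Initial rate:
Weight = 224 lb ÷ 2.2 lb/kg = 101.8182 kg
Dose = 0.93 mg/kg/hr × 101.8182 kg = 94.69091 mg/hr
Concentration = 352 mg ÷ 327 mL = 1.076453 mg/mL
Rate = 94.69091 mg/hr ÷ 1.076453 mg/mL = 87.9657 mL/hr
Volume infused so far = 87.9657 mL/hr × 1.9 hr = 167.1348 mL
Volume remaining = 327 − 167.1348 = 159.8652 mL
New rate:
Dose = 0.39 mg/kg/hr × 101.8182 kg = 39.70909 mg/hr
Rate = 39.70909 mg/hr ÷ 1.076453 mg/mL = 36.88884 mL/hr
Time remaining = 159.8652 mL ÷ 36.88884 mL/hr = 4.3337 hr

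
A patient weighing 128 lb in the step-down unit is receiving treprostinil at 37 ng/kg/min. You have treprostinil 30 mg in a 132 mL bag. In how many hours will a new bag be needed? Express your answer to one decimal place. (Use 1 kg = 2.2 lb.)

Weight = 128 lb ÷ 2.2 lb/kg = 58.18182 kg
Dose = 37 ng/kg/min × 58.18182 kg = 2152.727 ng/min
2152.727 ng/min × 60 min/hr = 129163.6 ng/hr
Concentration = 30 mg ÷ 132 mL = 0.2272727 mg/mL = 227272.7 ng/mL
Rate = 129163.6 ng/hr ÷ 227272.7 ng/mL = 0.56832 mL/hr
Duration = 132 mL ÷ 0.56832 mL/hr = 232.2635 hr

232.3 hours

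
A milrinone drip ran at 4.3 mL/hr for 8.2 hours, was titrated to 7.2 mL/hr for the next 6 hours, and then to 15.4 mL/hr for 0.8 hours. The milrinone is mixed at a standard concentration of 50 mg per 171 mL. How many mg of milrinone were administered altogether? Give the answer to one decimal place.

26.5 mg

Concentration = 50 mg ÷ 171 mL = 0.2923977 mg/mL
Stage 1: 4.3 mL/hr × 8.2 hr = 35.26 mL → 35.26 mL × 0.2923977 mg/mL = 10.30994 mg
Stage 2: 7.2 mL/hr × 6 hr = 43.2 mL → 43.2 mL × 0.2923977 mg/mL = 12.63158 mg
Stage 3: 15.4 mL/hr × 0.8 hr = 12.32 mL → 12.32 mL × 0.2923977 mg/mL = 3.602339 mg
Total = 10.30994 + 12.63158 + 3.602339 = 26.54386 mg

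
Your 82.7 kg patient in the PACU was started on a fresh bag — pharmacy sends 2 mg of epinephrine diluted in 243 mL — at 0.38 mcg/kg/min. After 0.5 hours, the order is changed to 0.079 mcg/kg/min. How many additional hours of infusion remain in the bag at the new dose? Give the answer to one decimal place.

Initial rate:
Dose = 0.38 mcg/kg/min × 82.7 kg = 31.426 mcg/min
31.426 mcg/min × 60 min/hr = 1885.56 mcg/hr
Concentration = 2 mg ÷ 243 mL = 0.008230453 mg/mL = 8.230453 mcg/mL
Rate = 1885.56 mcg/hr ÷ 8.230453 mcg/mL = 229.0955 mL/hr
Volume infused so far = 229.0955 mL/hr × 0.5 hr = 114.5478 mL
Volume remaining = 243 − 114.5478 = 128.4522 mL
New rate:
Dose = 0.079 mcg/kg/min × 82.7 kg = 6.5333 mcg/min
6.5333 mcg/min × 60 min/hr = 391.998 mcg/hr
Rate = 391.998 mcg/hr ÷ 8.230453 mcg/mL = 47.62776 mL/hr
Time remaining = 128.4522 mL ÷ 47.62776 mL/hr = 2.697004 hr

2.7 hours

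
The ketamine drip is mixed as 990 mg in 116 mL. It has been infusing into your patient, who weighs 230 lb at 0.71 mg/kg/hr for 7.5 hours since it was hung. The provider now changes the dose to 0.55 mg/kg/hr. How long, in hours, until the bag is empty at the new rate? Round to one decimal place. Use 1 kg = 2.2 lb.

Initial rate:
Weight = 230 lb ÷ 2.2 lb/kg = 104.5455 kg
Dose = 0.71 mg/kg/hr × 104.5455 kg = 74.22727 mg/hr
Concentration = 990 mg ÷ 116 mL = 8.534483 mg/mL
Rate = 74.22727 mg/hr ÷ 8.534483 mg/mL = 8.697337 mL/hr
Volume infused so far = 8.697337 mL/hr × 7.5 hr = 65.23003 mL
Volume remaining = 116 − 65.23003 = 50.76997 mL
New rate:
Dose = 0.55 mg/kg/hr × 104.5455 kg = 57.5 mg/hr
Rate = 57.5 mg/hr ÷ 8.534483 mg/mL = 6.737374 mL/hr
Time remaining = 50.76997 mL ÷ 6.737374 mL/hr = 7.535573 hr

7.5 hours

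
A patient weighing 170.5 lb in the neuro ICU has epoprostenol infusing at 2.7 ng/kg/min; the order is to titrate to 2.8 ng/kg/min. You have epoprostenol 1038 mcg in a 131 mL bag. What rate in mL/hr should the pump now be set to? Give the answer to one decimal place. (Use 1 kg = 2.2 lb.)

Weight = 170.5 lb ÷ 2.2 lb/kg = 77.5 kg
Dose = 2.8 ng/kg/min × 77.5 kg = 217 ng/min
217 ng/min × 60 min/hr = 13020 ng/hr
Concentration = 1038 mcg ÷ 131 mL = 7.923664 mcg/mL = 7923.664 ng/mL
Rate = 13020 ng/hr ÷ 7923.664 ng/mL = 1.643179 mL/hr

1.6 mL/hr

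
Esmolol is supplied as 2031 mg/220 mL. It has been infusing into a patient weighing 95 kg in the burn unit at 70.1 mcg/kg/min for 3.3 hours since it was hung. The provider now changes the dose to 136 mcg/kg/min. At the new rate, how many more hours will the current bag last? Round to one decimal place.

Initial rate:
Dose = 70.1 mcg/kg/min × 95 kg = 6659.5 mcg/min
6659.5 mcg/min × 60 min/hr = 399570 mcg/hr
Concentration = 2031 mg ÷ 220 mL = 9.231818 mg/mL = 9231.818 mcg/mL
Rate = 399570 mcg/hr ÷ 9231.818 mcg/mL = 43.28183 mL/hr
Volume infused so far = 43.28183 mL/hr × 3.3 hr = 142.83 mL
Volume remaining = 220 − 142.83 = 77.16996 mL
New rate:
Dose = 136 mcg/kg/min × 95 kg = 12920 mcg/min
12920 mcg/min × 60 min/hr = 775200 mcg/hr
Rate = 775200 mcg/hr ÷ 9231.818 mcg/mL = 83.97046 mL/hr
Time remaining = 77.16996 mL ÷ 83.97046 mL/hr = 0.9190132 hr

0.9 hours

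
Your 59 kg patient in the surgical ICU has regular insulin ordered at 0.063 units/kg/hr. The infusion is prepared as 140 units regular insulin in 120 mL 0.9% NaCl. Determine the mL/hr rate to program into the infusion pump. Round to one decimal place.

Dose = 0.063 units/kg/hr × 59 kg = 3.717 units/hr
Concentration = 140 units ÷ 120 mL = 1.166667 units/mL
Rate = 3.717 units/hr ÷ 1.166667 units/mL = 3.186 mL/hr

3.2 mL/hr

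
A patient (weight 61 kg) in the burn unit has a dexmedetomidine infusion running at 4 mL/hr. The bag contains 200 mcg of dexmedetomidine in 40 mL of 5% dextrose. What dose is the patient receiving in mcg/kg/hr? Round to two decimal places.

0.33 mcg/kg/hr

Concentration = 200 mcg ÷ 40 mL = 5 mcg/mL
Drug rate = 4 mL/hr × 5 mcg/mL = 20 mcg/hr
20 mcg/hr ÷ 61 kg = 0.3278689 mcg/kg/hr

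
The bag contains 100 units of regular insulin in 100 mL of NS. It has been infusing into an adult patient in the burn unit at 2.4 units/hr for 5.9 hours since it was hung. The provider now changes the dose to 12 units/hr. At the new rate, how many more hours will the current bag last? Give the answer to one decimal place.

Initial rate:
Concentration = 100 units ÷ 100 mL = 1 units/mL
Rate = 2.4 units/hr ÷ 1 units/mL = 2.4 mL/hr
Volume infused so far = 2.4 mL/hr × 5.9 hr = 14.16 mL
Volume remaining = 100 − 14.16 = 85.84 mL
New rate:
Rate = 12 units/hr ÷ 1 units/mL = 12 mL/hr
Time remaining = 85.84 mL ÷ 12 mL/hr = 7.153333 hr

7.2 hours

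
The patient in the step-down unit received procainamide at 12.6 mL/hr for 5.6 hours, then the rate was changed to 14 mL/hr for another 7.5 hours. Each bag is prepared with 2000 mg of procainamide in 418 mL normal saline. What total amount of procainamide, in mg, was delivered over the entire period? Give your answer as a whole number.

Concentration = 2000 mg ÷ 418 mL = 4.784689 mg/mL
Stage 1: 12.6 mL/hr × 5.6 hr = 70.56 mL → 70.56 mL × 4.784689 mg/mL = 337.6077 mg
Stage 2: 14 mL/hr × 7.5 hr = 105 mL → 105 mL × 4.784689 mg/mL = 502.3923 mg
Total = 337.6077 + 502.3923 = 840 mg

840 mg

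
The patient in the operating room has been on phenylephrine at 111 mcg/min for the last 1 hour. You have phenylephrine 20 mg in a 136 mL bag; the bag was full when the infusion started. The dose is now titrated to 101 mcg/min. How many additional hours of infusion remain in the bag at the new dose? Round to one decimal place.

Initial rate:
111 mcg/min × 60 min/hr = 6660 mcg/hr
Concentration = 20 mg ÷ 136 mL = 0.1470588 mg/mL = 147.0588 mcg/mL
Rate = 6660 mcg/hr ÷ 147.0588 mcg/mL = 45.288 mL/hr
Volume infused so far = 45.288 mL/hr × 1 hr = 45.288 mL
Volume remaining = 136 − 45.288 = 90.712 mL
New rate:
101 mcg/min × 60 min/hr = 6060 mcg/hr
Rate = 6060 mcg/hr ÷ 147.0588 mcg/mL = 41.208 mL/hr
Time remaining = 90.712 mL ÷ 41.208 mL/hr = 2.20132 hr

2.2 hours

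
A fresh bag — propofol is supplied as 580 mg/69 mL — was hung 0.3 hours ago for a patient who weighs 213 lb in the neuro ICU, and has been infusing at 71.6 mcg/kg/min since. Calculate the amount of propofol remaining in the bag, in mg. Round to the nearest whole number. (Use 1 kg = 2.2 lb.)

455 mg

Weight = 213 lb ÷ 2.2 lb/kg = 96.81818 kg
Dose = 71.6 mcg/kg/min × 96.81818 kg = 6932.182 mcg/min
6932.182 mcg/min × 60 min/hr = 415930.9 mcg/hr
Concentration = 580 mg ÷ 69 mL = 8.405797 mg/mL = 8405.797 mcg/mL
Rate = 415930.9 mcg/hr ÷ 8405.797 mcg/mL = 49.48144 mL/hr
Volume infused = 49.48144 mL/hr × 0.3 hr = 14.84443 mL
Volume remaining = 69 − 14.84443 = 54.15557 mL
Drug remaining = 54.15557 mL × 8405.797 mcg/mL = 455220.7 mcg = 455.2207 mg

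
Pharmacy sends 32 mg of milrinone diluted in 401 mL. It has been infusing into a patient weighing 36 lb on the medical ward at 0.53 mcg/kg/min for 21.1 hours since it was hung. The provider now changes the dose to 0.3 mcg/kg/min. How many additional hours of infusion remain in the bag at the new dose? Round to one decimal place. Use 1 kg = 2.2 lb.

71.4 hours

Initial rate:
Weight = 36 lb ÷ 2.2 lb/kg = 16.36364 kg
Dose = 0.53 mcg/kg/min × 16.36364 kg = 8.672727 mcg/min
8.672727 mcg/min × 60 min/hr = 520.3636 mcg/hr
Concentration = 32 mg ÷ 401 mL = 0.0798005 mg/mL = 79.8005 mcg/mL
Rate = 520.3636 mcg/hr ÷ 79.8005 mcg/mL = 6.520807 mL/hr
Volume infused so far = 6.520807 mL/hr × 21.1 hr = 137.589 mL
Volume remaining = 401 − 137.589 = 263.411 mL
New rate:
Dose = 0.3 mcg/kg/min × 16.36364 kg = 4.909091 mcg/min
4.909091 mcg/min × 60 min/hr = 294.5455 mcg/hr
Rate = 294.5455 mcg/hr ÷ 79.8005 mcg/mL = 3.691023 mL/hr
Time remaining = 263.411 mL ÷ 3.691023 mL/hr = 71.36531 hr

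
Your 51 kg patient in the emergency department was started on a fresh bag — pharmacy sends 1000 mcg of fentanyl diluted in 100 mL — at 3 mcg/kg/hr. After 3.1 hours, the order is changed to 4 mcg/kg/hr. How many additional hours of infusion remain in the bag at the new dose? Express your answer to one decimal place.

Initial rate:
Dose = 3 mcg/kg/hr × 51 kg = 153 mcg/hr
Concentration = 1000 mcg ÷ 100 mL = 10 mcg/mL
Rate = 153 mcg/hr ÷ 10 mcg/mL = 15.3 mL/hr
Volume infused so far = 15.3 mL/hr × 3.1 hr = 47.43 mL
Volume remaining = 100 − 47.43 = 52.57 mL
New rate:
Dose = 4 mcg/kg/hr × 51 kg = 204 mcg/hr
Rate = 204 mcg/hr ÷ 10 mcg/mL = 20.4 mL/hr
Time remaining = 52.57 mL ÷ 20.4 mL/hr = 2.576961 hr

2.6 hours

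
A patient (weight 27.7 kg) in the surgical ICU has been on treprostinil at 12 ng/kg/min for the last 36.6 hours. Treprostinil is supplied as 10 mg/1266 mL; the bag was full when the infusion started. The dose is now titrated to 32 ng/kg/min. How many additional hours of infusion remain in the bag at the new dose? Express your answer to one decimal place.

Initial rate:
Dose = 12 ng/kg/min × 27.7 kg = 332.4 ng/min
332.4 ng/min × 60 min/hr = 19944 ng/hr
Concentration = 10 mg ÷ 1266 mL = 0.007898894 mg/mL = 7898.894 ng/mL
Rate = 19944 ng/hr ÷ 7898.894 ng/mL = 2.52491 mL/hr
Volume infused so far = 2.52491 mL/hr × 36.6 hr = 92.41172 mL
Volume remaining = 1266 − 92.41172 = 1173.588 mL
New rate:
Dose = 32 ng/kg/min × 27.7 kg = 886.4 ng/min
886.4 ng/min × 60 min/hr = 53184 ng/hr
Rate = 53184 ng/hr ÷ 7898.894 ng/mL = 6.733094 mL/hr
Time remaining = 1173.588 mL ÷ 6.733094 mL/hr = 174.3015 hr

174.3 hours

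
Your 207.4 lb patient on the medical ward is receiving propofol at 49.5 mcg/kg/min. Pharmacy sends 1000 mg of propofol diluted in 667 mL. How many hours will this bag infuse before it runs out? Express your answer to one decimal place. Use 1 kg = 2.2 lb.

3.6 hours

Weight = 207.4 lb ÷ 2.2 lb/kg = 94.27273 kg
Dose = 49.5 mcg/kg/min × 94.27273 kg = 4666.5 mcg/min
4666.5 mcg/min × 60 min/hr = 279990 mcg/hr
Concentration = 1000 mg ÷ 667 mL = 1.49925 mg/mL = 1499.25 mcg/mL
Rate = 279990 mcg/hr ÷ 1499.25 mcg/mL = 186.7533 mL/hr
Duration = 667 mL ÷ 186.7533 mL/hr = 3.571556 hr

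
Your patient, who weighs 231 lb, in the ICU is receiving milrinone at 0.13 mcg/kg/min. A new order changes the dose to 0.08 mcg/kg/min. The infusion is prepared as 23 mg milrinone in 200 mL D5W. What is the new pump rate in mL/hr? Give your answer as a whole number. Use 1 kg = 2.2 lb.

4 mL/hr

Weight = 231 lb ÷ 2.2 lb/kg = 105 kg
Dose = 0.08 mcg/kg/min × 105 kg = 8.4 mcg/min
8.4 mcg/min × 60 min/hr = 504 mcg/hr
Concentration = 23 mg ÷ 200 mL = 0.115 mg/mL = 115 mcg/mL
Rate = 504 mcg/hr ÷ 115 mcg/mL = 4.382609 mL/hr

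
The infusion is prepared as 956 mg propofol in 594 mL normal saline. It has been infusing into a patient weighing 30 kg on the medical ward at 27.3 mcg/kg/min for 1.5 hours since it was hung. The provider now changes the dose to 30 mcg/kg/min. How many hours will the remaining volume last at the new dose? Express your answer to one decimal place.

16.3 hours

Initial rate:
Dose = 27.3 mcg/kg/min × 30 kg = 819 mcg/min
819 mcg/min × 60 min/hr = 49140 mcg/hr
Concentration = 956 mg ÷ 594 mL = 1.609428 mg/mL = 1609.428 mcg/mL
Rate = 49140 mcg/hr ÷ 1609.428 mcg/mL = 30.53259 mL/hr
Volume infused so far = 30.53259 mL/hr × 1.5 hr = 45.79889 mL
Volume remaining = 594 − 45.79889 = 548.2011 mL
New rate:
Dose = 30 mcg/kg/min × 30 kg = 900 mcg/min
900 mcg/min × 60 min/hr = 54000 mcg/hr
Rate = 54000 mcg/hr ÷ 1609.428 mcg/mL = 33.5523 mL/hr
Time remaining = 548.2011 mL ÷ 33.5523 mL/hr = 16.3387 hr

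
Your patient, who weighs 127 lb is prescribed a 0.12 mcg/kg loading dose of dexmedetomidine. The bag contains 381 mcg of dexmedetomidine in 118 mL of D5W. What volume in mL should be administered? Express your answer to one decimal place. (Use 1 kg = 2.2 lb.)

2.1 mL

Weight = 127 lb ÷ 2.2 lb/kg = 57.72727 kg
Dose = 0.12 mcg/kg × 57.72727 kg = 6.927273 mcg
Concentration = 381 mcg ÷ 118 mL = 3.228814 mcg/mL
Volume = 6.927273 mcg ÷ 3.228814 mcg/mL = 2.145455 mL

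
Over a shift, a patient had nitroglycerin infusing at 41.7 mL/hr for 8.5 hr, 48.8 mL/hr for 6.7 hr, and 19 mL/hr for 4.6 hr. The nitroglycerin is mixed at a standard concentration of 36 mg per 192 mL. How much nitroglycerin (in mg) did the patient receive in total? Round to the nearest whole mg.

144 mg

Concentration = 36 mg ÷ 192 mL = 0.1875 mg/mL
Stage 1: 41.7 mL/hr × 8.5 hr = 354.45 mL → 354.45 mL × 0.1875 mg/mL = 66.45938 mg
Stage 2: 48.8 mL/hr × 6.7 hr = 326.96 mL → 326.96 mL × 0.1875 mg/mL = 61.305 mg
Stage 3: 19 mL/hr × 4.6 hr = 87.4 mL → 87.4 mL × 0.1875 mg/mL = 16.3875 mg
Total = 66.45938 + 61.305 + 16.3875 = 144.1519 mg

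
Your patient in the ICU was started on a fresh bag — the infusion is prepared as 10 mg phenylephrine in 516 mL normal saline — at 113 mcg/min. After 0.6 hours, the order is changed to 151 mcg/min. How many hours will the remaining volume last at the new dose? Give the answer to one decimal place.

0.7 hours

Initial rate:
113 mcg/min × 60 min/hr = 6780 mcg/hr
Concentration = 10 mg ÷ 516 mL = 0.01937984 mg/mL = 19.37984 mcg/mL
Rate = 6780 mcg/hr ÷ 19.37984 mcg/mL = 349.848 mL/hr
Volume infused so far = 349.848 mL/hr × 0.6 hr = 209.9088 mL
Volume remaining = 516 − 209.9088 = 306.0912 mL
New rate:
151 mcg/min × 60 min/hr = 9060 mcg/hr
Rate = 9060 mcg/hr ÷ 19.37984 mcg/mL = 467.496 mL/hr
Time remaining = 306.0912 mL ÷ 467.496 mL/hr = 0.6547461 hr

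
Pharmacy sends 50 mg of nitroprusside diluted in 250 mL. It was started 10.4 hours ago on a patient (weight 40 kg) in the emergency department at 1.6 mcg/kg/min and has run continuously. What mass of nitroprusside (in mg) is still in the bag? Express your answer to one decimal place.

Dose = 1.6 mcg/kg/min × 40 kg = 64 mcg/min
64 mcg/min × 60 min/hr = 3840 mcg/hr
Concentration = 50 mg ÷ 250 mL = 0.2 mg/mL = 200 mcg/mL
Rate = 3840 mcg/hr ÷ 200 mcg/mL = 19.2 mL/hr
Volume infused = 19.2 mL/hr × 10.4 hr = 199.68 mL
Volume remaining = 250 − 199.68 = 50.32 mL
Drug remaining = 50.32 mL × 200 mcg/mL = 10064 mcg = 10.064 mg

10.1 mg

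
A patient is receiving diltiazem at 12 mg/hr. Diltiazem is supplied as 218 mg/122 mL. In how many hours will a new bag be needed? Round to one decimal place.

Concentration = 218 mg ÷ 122 mL = 1.786885 mg/mL
Rate = 12 mg/hr ÷ 1.786885 mg/mL = 6.715596 mL/hr
Duration = 122 mL ÷ 6.715596 mL/hr = 18.16667 hr

18.2 hours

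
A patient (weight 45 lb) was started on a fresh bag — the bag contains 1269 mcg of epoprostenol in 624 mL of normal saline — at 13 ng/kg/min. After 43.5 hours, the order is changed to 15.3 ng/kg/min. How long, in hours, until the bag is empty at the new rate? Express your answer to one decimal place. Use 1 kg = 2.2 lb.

30.6 hours

Initial rate:
Weight = 45 lb ÷ 2.2 lb/kg = 20.45455 kg
Dose = 13 ng/kg/min × 20.45455 kg = 265.9091 ng/min
265.9091 ng/min × 60 min/hr = 15954.55 ng/hr
Concentration = 1269 mcg ÷ 624 mL = 2.033654 mcg/mL = 2033.654 ng/mL
Rate = 15954.55 ng/hr ÷ 2033.654 ng/mL = 7.845261 mL/hr
Volume infused so far = 7.845261 mL/hr × 43.5 hr = 341.2689 mL
Volume remaining = 624 − 341.2689 = 282.7311 mL
New rate:
Dose = 15.3 ng/kg/min × 20.45455 kg = 312.9545 ng/min
312.9545 ng/min × 60 min/hr = 18777.27 ng/hr
Rate = 18777.27 ng/hr ÷ 2033.654 ng/mL = 9.233269 mL/hr
Time remaining = 282.7311 mL ÷ 9.233269 mL/hr = 30.62092 hr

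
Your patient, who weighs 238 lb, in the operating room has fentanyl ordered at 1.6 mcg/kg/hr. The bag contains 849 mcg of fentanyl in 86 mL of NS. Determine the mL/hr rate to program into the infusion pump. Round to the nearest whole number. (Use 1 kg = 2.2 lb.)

Weight = 238 lb ÷ 2.2 lb/kg = 108.1818 kg
Dose = 1.6 mcg/kg/hr × 108.1818 kg = 173.0909 mcg/hr
Concentration = 849 mcg ÷ 86 mL = 9.872093 mcg/mL
Rate = 173.0909 mcg/hr ÷ 9.872093 mcg/mL = 17.53335 mL/hr

18 mL/hr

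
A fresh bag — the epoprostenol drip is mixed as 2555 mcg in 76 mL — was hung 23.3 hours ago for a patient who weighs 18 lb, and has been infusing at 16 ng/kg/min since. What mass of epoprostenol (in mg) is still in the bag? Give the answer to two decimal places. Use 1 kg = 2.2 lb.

2.37 mg

Weight = 18 lb ÷ 2.2 lb/kg = 8.181818 kg
Dose = 16 ng/kg/min × 8.181818 kg = 130.9091 ng/min
130.9091 ng/min × 60 min/hr = 7854.545 ng/hr
Concentration = 2555 mcg ÷ 76 mL = 33.61842 mcg/mL = 33618.42 ng/mL
Rate = 7854.545 ng/hr ÷ 33618.42 ng/mL = 0.2336381 mL/hr
Volume infused = 0.2336381 mL/hr × 23.3 hr = 5.443769 mL
Volume remaining = 76 − 5.443769 = 70.55623 mL
Drug remaining = 70.55623 mL × 33618.42 ng/mL = 2371989 ng = 2.371989 mg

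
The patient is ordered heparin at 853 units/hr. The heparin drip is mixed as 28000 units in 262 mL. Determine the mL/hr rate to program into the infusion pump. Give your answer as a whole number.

8 mL/hr

Concentration = 28000 units ÷ 262 mL = 106.8702 units/mL
Rate = 853 units/hr ÷ 106.8702 units/mL = 7.981643 mL/hr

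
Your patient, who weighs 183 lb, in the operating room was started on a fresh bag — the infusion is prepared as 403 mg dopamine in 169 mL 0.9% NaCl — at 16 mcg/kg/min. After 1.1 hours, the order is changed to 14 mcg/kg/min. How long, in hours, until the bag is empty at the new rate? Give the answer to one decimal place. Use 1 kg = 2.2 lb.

4.5 hours

Initial rate:
Weight = 183 lb ÷ 2.2 lb/kg = 83.18182 kg
Dose = 16 mcg/kg/min × 83.18182 kg = 1330.909 mcg/min
1330.909 mcg/min × 60 min/hr = 79854.55 mcg/hr
Concentration = 403 mg ÷ 169 mL = 2.384615 mg/mL = 2384.615 mcg/mL
Rate = 79854.55 mcg/hr ÷ 2384.615 mcg/mL = 33.48739 mL/hr
Volume infused so far = 33.48739 mL/hr × 1.1 hr = 36.83613 mL
Volume remaining = 169 − 36.83613 = 132.1639 mL
New rate:
Dose = 14 mcg/kg/min × 83.18182 kg = 1164.545 mcg/min
1164.545 mcg/min × 60 min/hr = 69872.73 mcg/hr
Rate = 69872.73 mcg/hr ÷ 2384.615 mcg/mL = 29.30147 mL/hr
Time remaining = 132.1639 mL ÷ 29.30147 mL/hr = 4.510487 hr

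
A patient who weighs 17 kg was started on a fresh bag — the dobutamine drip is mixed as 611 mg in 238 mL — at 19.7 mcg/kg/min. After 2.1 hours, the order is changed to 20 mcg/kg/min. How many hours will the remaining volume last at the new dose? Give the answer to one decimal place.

27.9 hours

Initial rate:
Dose = 19.7 mcg/kg/min × 17 kg = 334.9 mcg/min
334.9 mcg/min × 60 min/hr = 20094 mcg/hr
Concentration = 611 mg ÷ 238 mL = 2.567227 mg/mL = 2567.227 mcg/mL
Rate = 20094 mcg/hr ÷ 2567.227 mcg/mL = 7.827123 mL/hr
Volume infused so far = 7.827123 mL/hr × 2.1 hr = 16.43696 mL
Volume remaining = 238 − 16.43696 = 221.563 mL
New rate:
Dose = 20 mcg/kg/min × 17 kg = 340 mcg/min
340 mcg/min × 60 min/hr = 20400 mcg/hr
Rate = 20400 mcg/hr ÷ 2567.227 mcg/mL = 7.946318 mL/hr
Time remaining = 221.563 mL ÷ 7.946318 mL/hr = 27.88248 hr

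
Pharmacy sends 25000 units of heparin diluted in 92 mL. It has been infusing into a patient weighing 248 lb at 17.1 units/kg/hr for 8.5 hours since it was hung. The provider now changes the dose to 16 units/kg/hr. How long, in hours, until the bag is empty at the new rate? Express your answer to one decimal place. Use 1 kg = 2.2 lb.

4.8 hours

Initial rate:
Weight = 248 lb ÷ 2.2 lb/kg = 112.7273 kg
Dose = 17.1 units/kg/hr × 112.7273 kg = 1927.636 units/hr
Concentration = 25000 units ÷ 92 mL = 271.7391 units/mL
Rate = 1927.636 units/hr ÷ 271.7391 units/mL = 7.093702 mL/hr
Volume infused so far = 7.093702 mL/hr × 8.5 hr = 60.29647 mL
Volume remaining = 92 − 60.29647 = 31.70353 mL
New rate:
Dose = 16 units/kg/hr × 112.7273 kg = 1803.636 units/hr
Rate = 1803.636 units/hr ÷ 271.7391 units/mL = 6.637382 mL/hr
Time remaining = 31.70353 mL ÷ 6.637382 mL/hr = 4.776512 hr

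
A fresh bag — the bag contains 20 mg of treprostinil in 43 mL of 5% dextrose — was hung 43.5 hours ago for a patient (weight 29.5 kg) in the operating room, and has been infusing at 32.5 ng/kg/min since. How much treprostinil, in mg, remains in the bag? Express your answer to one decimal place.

Dose = 32.5 ng/kg/min × 29.5 kg = 958.75 ng/min
958.75 ng/min × 60 min/hr = 57525 ng/hr
Concentration = 20 mg ÷ 43 mL = 0.4651163 mg/mL = 465116.3 ng/mL
Rate = 57525 ng/hr ÷ 465116.3 ng/mL = 0.1236788 mL/hr
Volume infused = 0.1236788 mL/hr × 43.5 hr = 5.380026 mL
Volume remaining = 43 − 5.380026 = 37.61997 mL
Drug remaining = 37.61997 mL × 465116.3 ng/mL = 17497662 ng = 17.49766 mg

17.5 mg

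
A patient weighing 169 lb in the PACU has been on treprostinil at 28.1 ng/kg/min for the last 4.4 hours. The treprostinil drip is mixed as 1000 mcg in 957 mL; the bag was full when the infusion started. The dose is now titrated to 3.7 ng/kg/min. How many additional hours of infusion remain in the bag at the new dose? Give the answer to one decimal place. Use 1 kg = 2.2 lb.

25.2 hours

Initial rate:
Weight = 169 lb ÷ 2.2 lb/kg = 76.81818 kg
Dose = 28.1 ng/kg/min × 76.81818 kg = 2158.591 ng/min
2158.591 ng/min × 60 min/hr = 129515.5 ng/hr
Concentration = 1000 mcg ÷ 957 mL = 1.044932 mcg/mL = 1044.932 ng/mL
Rate = 129515.5 ng/hr ÷ 1044.932 ng/mL = 123.9463 mL/hr
Volume infused so far = 123.9463 mL/hr × 4.4 hr = 545.3637 mL
Volume remaining = 957 − 545.3637 = 411.6363 mL
New rate:
Dose = 3.7 ng/kg/min × 76.81818 kg = 284.2273 ng/min
284.2273 ng/min × 60 min/hr = 17053.64 ng/hr
Rate = 17053.64 ng/hr ÷ 1044.932 ng/mL = 16.32033 mL/hr
Time remaining = 411.6363 mL ÷ 16.32033 mL/hr = 25.2223 hr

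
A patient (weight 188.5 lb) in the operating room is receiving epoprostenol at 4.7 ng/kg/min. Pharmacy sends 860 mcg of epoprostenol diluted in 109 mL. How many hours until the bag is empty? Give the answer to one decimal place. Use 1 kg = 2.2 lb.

Weight = 188.5 lb ÷ 2.2 lb/kg = 85.68182 kg
Dose = 4.7 ng/kg/min × 85.68182 kg = 402.7045 ng/min
402.7045 ng/min × 60 min/hr = 24162.27 ng/hr
Concentration = 860 mcg ÷ 109 mL = 7.889908 mcg/mL = 7889.908 ng/mL
Rate = 24162.27 ng/hr ÷ 7889.908 ng/mL = 3.062428 mL/hr
Duration = 109 mL ÷ 3.062428 mL/hr = 35.59268 hr

35.6 hours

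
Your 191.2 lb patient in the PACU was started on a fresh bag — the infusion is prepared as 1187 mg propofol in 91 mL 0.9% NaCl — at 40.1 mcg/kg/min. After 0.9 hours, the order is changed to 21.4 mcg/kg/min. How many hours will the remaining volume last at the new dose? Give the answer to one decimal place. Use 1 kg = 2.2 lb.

9.0 hours

Initial rate:
Weight = 191.2 lb ÷ 2.2 lb/kg = 86.90909 kg
Dose = 40.1 mcg/kg/min × 86.90909 kg = 3485.055 mcg/min
3485.055 mcg/min × 60 min/hr = 209103.3 mcg/hr
Concentration = 1187 mg ÷ 91 mL = 13.04396 mg/mL = 13043.96 mcg/mL
Rate = 209103.3 mcg/hr ÷ 13043.96 mcg/mL = 16.03066 mL/hr
Volume infused so far = 16.03066 mL/hr × 0.9 hr = 14.4276 mL
Volume remaining = 91 − 14.4276 = 76.5724 mL
New rate:
Dose = 21.4 mcg/kg/min × 86.90909 kg = 1859.855 mcg/min
1859.855 mcg/min × 60 min/hr = 111591.3 mcg/hr
Rate = 111591.3 mcg/hr ÷ 13043.96 mcg/mL = 8.555018 mL/hr
Time remaining = 76.5724 mL ÷ 8.555018 mL/hr = 8.950584 hr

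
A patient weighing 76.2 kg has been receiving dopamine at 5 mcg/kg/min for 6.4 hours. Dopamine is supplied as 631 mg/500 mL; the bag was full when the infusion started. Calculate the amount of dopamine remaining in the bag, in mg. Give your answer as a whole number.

Dose = 5 mcg/kg/min × 76.2 kg = 381 mcg/min
381 mcg/min × 60 min/hr = 22860 mcg/hr
Concentration = 631 mg ÷ 500 mL = 1.262 mg/mL = 1262 mcg/mL
Rate = 22860 mcg/hr ÷ 1262 mcg/mL = 18.1141 mL/hr
Volume infused = 18.1141 mL/hr × 6.4 hr = 115.9303 mL
Volume remaining = 500 − 115.9303 = 384.0697 mL
Drug remaining = 384.0697 mL × 1262 mcg/mL = 484696 mcg = 484.696 mg

485 mg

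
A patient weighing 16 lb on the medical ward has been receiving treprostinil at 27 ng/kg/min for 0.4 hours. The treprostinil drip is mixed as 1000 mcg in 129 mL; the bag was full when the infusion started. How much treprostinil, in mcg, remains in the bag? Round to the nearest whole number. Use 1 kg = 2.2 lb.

995 mcg

Weight = 16 lb ÷ 2.2 lb/kg = 7.272727 kg
Dose = 27 ng/kg/min × 7.272727 kg = 196.3636 ng/min
196.3636 ng/min × 60 min/hr = 11781.82 ng/hr
Concentration = 1000 mcg ÷ 129 mL = 7.751938 mcg/mL = 7751.938 ng/mL
Rate = 11781.82 ng/hr ÷ 7751.938 ng/mL = 1.519855 mL/hr
Volume infused = 1.519855 mL/hr × 0.4 hr = 0.6079418 mL
Volume remaining = 129 − 0.6079418 = 128.3921 mL
Drug remaining = 128.3921 mL × 7751.938 ng/mL = 995287.3 ng = 995.2873 mcg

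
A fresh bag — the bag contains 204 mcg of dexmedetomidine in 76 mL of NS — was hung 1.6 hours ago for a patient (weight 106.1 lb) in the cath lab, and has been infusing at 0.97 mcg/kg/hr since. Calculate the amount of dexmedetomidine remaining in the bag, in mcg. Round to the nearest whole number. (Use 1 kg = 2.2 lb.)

Weight = 106.1 lb ÷ 2.2 lb/kg = 48.22727 kg
Dose = 0.97 mcg/kg/hr × 48.22727 kg = 46.78045 mcg/hr
Concentration = 204 mcg ÷ 76 mL = 2.684211 mcg/mL
Rate = 46.78045 mcg/hr ÷ 2.684211 mcg/mL = 17.42801 mL/hr
Volume infused = 17.42801 mL/hr × 1.6 hr = 27.88482 mL
Volume remaining = 76 − 27.88482 = 48.11518 mL
Drug remaining = 48.11518 mL × 2.684211 mcg/mL = 129.1513 mcg

129 mcg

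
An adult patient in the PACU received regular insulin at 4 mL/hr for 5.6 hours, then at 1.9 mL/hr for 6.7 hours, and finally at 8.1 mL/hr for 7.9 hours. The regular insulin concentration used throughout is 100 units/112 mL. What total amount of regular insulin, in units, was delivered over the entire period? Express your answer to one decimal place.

Concentration = 100 units ÷ 112 mL = 0.8928571 units/mL
Stage 1: 4 mL/hr × 5.6 hr = 22.4 mL → 22.4 mL × 0.8928571 units/mL = 20 units
Stage 2: 1.9 mL/hr × 6.7 hr = 12.73 mL → 12.73 mL × 0.8928571 units/mL = 11.36607 units
Stage 3: 8.1 mL/hr × 7.9 hr = 63.99 mL → 63.99 mL × 0.8928571 units/mL = 57.13393 units
Total = 20 + 11.36607 + 57.13393 = 88.5 units

88.5 units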